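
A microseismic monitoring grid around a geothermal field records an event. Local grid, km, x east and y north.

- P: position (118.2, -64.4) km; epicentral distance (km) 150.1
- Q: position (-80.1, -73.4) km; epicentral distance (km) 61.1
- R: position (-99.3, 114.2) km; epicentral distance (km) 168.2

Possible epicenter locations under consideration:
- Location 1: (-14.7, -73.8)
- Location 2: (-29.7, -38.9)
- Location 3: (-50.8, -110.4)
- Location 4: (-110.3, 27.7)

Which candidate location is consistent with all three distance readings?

Location 2

For each candidate, compare |candidate − station| to the reported distance:
Location 1: residuals P 16.9, Q 4.3, R 38.0 → max 38.0 km
Location 2: residuals P 0.0, Q 0.0, R 0.0 → max 0.0 km
Location 3: residuals P 25.0, Q 13.9, R 61.6 → max 61.6 km
Location 4: residuals P 96.3, Q 44.4, R 81.0 → max 96.3 km
Only Location 2 has all residuals ≈ 0.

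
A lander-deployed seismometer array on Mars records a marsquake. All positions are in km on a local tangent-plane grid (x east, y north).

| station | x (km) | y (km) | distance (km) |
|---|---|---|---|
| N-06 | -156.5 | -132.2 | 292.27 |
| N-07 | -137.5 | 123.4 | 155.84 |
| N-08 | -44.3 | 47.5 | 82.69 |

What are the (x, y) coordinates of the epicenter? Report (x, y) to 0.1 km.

x ≈ 17.0 km, y ≈ 103.0 km

Circle about each station: (x + 156.5)² + (y + 132.2)² = 292.27²; (x + 137.5)² + (y − 123.4)² = 155.84²; (x + 44.3)² + (y − 47.5)² = 82.69².
Subtracting pairs of circle equations eliminates x²+y² and gives linear equations (the radical axes):
38.0 x + 511.2 y = 53300.37
224.4 x + 359.4 y = 40833.77
Solving the 2×2 system: x ≈ 17.0, y ≈ 103.0 km.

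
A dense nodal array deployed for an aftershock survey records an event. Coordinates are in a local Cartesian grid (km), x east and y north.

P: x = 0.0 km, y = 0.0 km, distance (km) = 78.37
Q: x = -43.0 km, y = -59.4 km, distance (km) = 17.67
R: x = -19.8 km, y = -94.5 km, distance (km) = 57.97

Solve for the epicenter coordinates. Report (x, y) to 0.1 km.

x ≈ -58.9 km, y ≈ -51.7 km

Circle about each station: x² + y² = 78.37²; (x + 43.0)² + (y + 59.4)² = 17.67²; (x + 19.8)² + (y + 94.5)² = 57.97².
Subtracting the P equation from the Q and R equations removes the quadratic terms:
-86.0 x − 118.8 y = 11206.99
-39.6 x − 189.0 y = 12103.63
Solving the 2×2 system: x ≈ -58.9, y ≈ -51.7 km.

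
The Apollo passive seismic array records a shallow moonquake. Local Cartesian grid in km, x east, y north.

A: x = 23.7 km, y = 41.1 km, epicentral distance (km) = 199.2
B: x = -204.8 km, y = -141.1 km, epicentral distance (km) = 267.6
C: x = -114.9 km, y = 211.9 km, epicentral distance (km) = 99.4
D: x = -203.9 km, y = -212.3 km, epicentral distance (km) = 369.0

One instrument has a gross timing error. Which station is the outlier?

Solve using three stations at a time. Using A, B, C (subtract circle equations pairwise → linear system) gives (x, y) ≈ (-158.2, 122.4).
Distances from that point to each station vs reported:
  A: calculated 199.2 vs reported 199.2 → residual 0.0 km
  B: calculated 267.6 vs reported 267.6 → residual 0.0 km
  C: calculated 99.4 vs reported 99.4 → residual 0.0 km
  D: calculated 337.8 vs reported 369.0 → residual 31.2 km
A, B, C are mutually consistent (residuals ≈ 0); D is off by 31.2 km.

D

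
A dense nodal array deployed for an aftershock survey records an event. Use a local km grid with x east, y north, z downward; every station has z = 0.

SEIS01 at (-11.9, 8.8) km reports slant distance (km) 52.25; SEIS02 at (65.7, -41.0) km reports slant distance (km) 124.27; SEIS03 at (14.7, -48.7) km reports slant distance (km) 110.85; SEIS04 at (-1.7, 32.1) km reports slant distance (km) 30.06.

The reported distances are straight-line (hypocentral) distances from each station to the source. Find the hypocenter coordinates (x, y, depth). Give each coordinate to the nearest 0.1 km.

x ≈ -6.5 km, y ≈ 59.5 km, depth ≈ 11.4 km

Each station gives a sphere (x−x_i)² + (y−y_i)² + z² = d_i² (stations at z=0).
Subtracting the SEIS01 sphere from SEIS02 and SEIS03: z² cancels, leaving linear equations in x and y:
155.2 x − 99.6 y = -6934.53
53.2 x − 115.0 y = -7188.93
Solving: x ≈ -6.491, y ≈ 59.510 km (keep extra digits for the depth step; rounded: -6.5, 59.5).
Then from the SEIS01 sphere: z² = 52.25² − (x + 11.9)² − (y − 8.8)² with x = -6.491, y = 59.510, so z ≈ 11.371 ≈ 11.4 km.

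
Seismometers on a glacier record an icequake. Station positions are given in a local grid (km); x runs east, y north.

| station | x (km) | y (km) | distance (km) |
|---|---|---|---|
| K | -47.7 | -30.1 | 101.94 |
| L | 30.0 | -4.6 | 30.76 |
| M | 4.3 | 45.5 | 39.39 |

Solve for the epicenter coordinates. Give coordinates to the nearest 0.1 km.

Circle about each station: (x + 47.7)² + (y + 30.1)² = 101.94²; (x − 30.0)² + (y + 4.6)² = 30.76²; (x − 4.3)² + (y − 45.5)² = 39.39².
Subtracting the K equation from the L and M equations removes the quadratic terms:
155.4 x + 51.0 y = 7185.45
104.0 x + 151.2 y = 7747.63
Solving the 2×2 system: x ≈ 38.0, y ≈ 25.1 km.

(38.0, 25.1)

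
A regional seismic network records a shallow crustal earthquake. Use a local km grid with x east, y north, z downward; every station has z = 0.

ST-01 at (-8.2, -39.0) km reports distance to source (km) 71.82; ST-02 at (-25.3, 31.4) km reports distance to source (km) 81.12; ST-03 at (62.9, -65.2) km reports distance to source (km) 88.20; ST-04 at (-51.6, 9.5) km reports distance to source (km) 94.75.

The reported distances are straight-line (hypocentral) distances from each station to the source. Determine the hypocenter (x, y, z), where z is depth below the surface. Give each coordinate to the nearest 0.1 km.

(26.9, -3.3, 51.5)

Each station gives a sphere (x−x_i)² + (y−y_i)² + z² = d_i² (stations at z=0).
Subtracting the ST-01 sphere from ST-02 and ST-03: z² cancels, leaving linear equations in x and y:
-34.2 x + 140.8 y = -1384.53
142.2 x − 52.4 y = 3998.08
Solving: x ≈ 26.900, y ≈ -3.299 km (keep extra digits for the depth step; rounded: 26.9, -3.3).
Then from the ST-01 sphere: z² = 71.82² − (x + 8.2)² − (y + 39.0)² with x = 26.900, y = -3.299, so z ≈ 51.493 ≈ 51.5 km.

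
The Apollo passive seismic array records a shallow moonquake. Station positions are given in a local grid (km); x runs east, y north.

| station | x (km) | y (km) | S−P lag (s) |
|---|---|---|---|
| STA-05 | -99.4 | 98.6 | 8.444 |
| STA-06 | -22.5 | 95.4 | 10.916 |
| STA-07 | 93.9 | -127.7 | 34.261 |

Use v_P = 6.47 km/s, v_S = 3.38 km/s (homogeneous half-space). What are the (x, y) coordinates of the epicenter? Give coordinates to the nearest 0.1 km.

Distance from S−P lag: d = Δt · v_P v_S / (v_P − v_S) = Δt · (6.47·3.38)/(6.47−3.38) ≈ 7.0772·Δt.
So d_STA-05 = 59.76, d_STA-06 = 77.25, d_STA-07 = 242.47 km.
Circle about each station: (x + 99.4)² + (y − 98.6)² = 59.76²; (x + 22.5)² + (y − 95.4)² = 77.25²; (x − 93.9)² + (y + 127.7)² = 242.47².
Subtracting pairs of circle equations eliminates x²+y² and gives linear equations (the radical axes):
153.8 x − 6.4 y = -12391.21
386.6 x − 452.6 y = -49698.26
Solving the 2×2 system: x ≈ -78.8, y ≈ 42.5 km.

-78.8 km east, 42.5 km north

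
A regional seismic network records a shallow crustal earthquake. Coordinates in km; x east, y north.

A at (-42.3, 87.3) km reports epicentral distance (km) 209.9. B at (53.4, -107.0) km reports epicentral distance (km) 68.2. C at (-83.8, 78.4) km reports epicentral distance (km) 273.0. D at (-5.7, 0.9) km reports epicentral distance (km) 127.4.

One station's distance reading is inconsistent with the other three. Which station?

C

Solve using three stations at a time. Using A, B, D (subtract circle equations pairwise → linear system) gives (x, y) ≈ (104.7, -62.4).
Distances from that point to each station vs reported:
  A: calculated 209.8 vs reported 209.9 → residual 0.1 km
  B: calculated 68.0 vs reported 68.2 → residual 0.2 km
  C: calculated 235.3 vs reported 273.0 → residual 37.7 km
  D: calculated 127.3 vs reported 127.4 → residual 0.1 km
A, B, D are mutually consistent (residuals ≈ 0); C is off by 37.7 km.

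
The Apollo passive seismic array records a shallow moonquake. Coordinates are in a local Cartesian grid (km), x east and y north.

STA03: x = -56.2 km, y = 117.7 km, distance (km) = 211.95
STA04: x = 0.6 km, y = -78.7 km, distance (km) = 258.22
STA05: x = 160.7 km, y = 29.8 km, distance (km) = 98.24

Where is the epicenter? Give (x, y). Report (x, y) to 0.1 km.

Circle about each station: (x + 56.2)² + (y − 117.7)² = 211.95²; (x − 0.6)² + (y + 78.7)² = 258.22²; (x − 160.7)² + (y − 29.8)² = 98.24².
Subtracting pairs of circle equations eliminates x²+y² and gives linear equations (the radical axes):
113.6 x − 392.8 y = -32572.45
433.8 x − 175.8 y = 44972.50
Solving the 2×2 system: x ≈ 155.5, y ≈ 127.9 km.

(155.5, 127.9)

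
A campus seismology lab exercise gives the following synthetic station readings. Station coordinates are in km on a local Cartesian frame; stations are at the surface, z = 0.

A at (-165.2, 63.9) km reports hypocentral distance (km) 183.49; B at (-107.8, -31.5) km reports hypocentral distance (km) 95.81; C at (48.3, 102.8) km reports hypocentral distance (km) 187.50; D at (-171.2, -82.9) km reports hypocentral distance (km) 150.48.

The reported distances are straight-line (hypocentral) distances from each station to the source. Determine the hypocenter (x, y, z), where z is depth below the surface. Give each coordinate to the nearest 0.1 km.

x ≈ -37.2 km, y ≈ -52.4 km, depth ≈ 61.3 km

Each station gives a sphere (x−x_i)² + (y−y_i)² + z² = d_i² (stations at z=0).
Subtracting the A sphere from B and C: z² cancels, leaving linear equations in x and y:
114.8 x − 190.8 y = 5727.86
427.0 x + 77.8 y = -19961.19
Solving: x ≈ -37.200, y ≈ -52.402 km (keep extra digits for the depth step; rounded: -37.2, -52.4).
Then from the A sphere: z² = 183.49² − (x + 165.2)² − (y − 63.9)² with x = -37.200, y = -52.402, so z ≈ 61.306 ≈ 61.3 km.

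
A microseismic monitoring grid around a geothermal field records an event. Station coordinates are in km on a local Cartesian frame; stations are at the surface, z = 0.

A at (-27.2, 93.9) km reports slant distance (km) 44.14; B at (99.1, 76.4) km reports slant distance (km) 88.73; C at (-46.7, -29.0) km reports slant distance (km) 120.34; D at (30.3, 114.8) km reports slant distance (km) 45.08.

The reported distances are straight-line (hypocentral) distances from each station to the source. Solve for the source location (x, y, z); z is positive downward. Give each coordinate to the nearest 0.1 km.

Each station gives a sphere (x−x_i)² + (y−y_i)² + z² = d_i² (stations at z=0).
Subtracting the A sphere from B and C: z² cancels, leaving linear equations in x and y:
252.6 x − 35.0 y = 176.05
-39.0 x − 245.8 y = -19068.54
Solving: x ≈ 11.200, y ≈ 75.800 km (keep extra digits for the depth step; rounded: 11.2, 75.8).
Then from the A sphere: z² = 44.14² − (x + 27.2)² − (y − 93.9)² with x = 11.200, y = 75.800, so z ≈ 12.090 ≈ 12.1 km.
Check against D (with the unrounded solution): distance 45.08 ≈ 45.08 km. ✓

x ≈ 11.2 km, y ≈ 75.8 km, depth ≈ 12.1 km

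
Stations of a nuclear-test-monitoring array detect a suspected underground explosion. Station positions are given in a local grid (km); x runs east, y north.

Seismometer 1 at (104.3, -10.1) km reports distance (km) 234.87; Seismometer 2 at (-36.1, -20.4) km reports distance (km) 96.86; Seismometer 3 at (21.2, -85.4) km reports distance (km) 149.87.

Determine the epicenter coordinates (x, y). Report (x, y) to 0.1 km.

Circle about each station: (x − 104.3)² + (y + 10.1)² = 234.87²; (x + 36.1)² + (y + 20.4)² = 96.86²; (x − 21.2)² + (y + 85.4)² = 149.87².
Subtracting pairs of circle equations eliminates x²+y² and gives linear equations (the radical axes):
-280.8 x − 20.6 y = 36520.93
-166.2 x − 150.6 y = 29465.00
Solving the 2×2 system: x ≈ -125.9, y ≈ -56.7 km.

(-125.9, -56.7)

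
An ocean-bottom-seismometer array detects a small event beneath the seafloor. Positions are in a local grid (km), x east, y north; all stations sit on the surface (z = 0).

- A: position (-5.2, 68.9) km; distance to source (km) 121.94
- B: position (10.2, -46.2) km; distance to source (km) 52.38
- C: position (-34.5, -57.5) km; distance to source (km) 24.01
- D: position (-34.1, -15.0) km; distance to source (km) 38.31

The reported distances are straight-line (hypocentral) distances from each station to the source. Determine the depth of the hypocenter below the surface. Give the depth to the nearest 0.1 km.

21.2 km

Each station gives a sphere (x−x_i)² + (y−y_i)² + z² = d_i² (stations at z=0).
Subtracting the A sphere from B and C: z² cancels, leaving linear equations in x and y:
30.8 x − 230.2 y = 9589.93
-58.6 x − 252.8 y = 14015.13
Solving: x ≈ -37.693, y ≈ -46.702 km (keep extra digits for the depth step; rounded: -37.7, -46.7).
Then from the A sphere: z² = 121.94² − (x + 5.2)² − (y − 68.9)² with x = -37.693, y = -46.702, so z ≈ 21.207 ≈ 21.2 km.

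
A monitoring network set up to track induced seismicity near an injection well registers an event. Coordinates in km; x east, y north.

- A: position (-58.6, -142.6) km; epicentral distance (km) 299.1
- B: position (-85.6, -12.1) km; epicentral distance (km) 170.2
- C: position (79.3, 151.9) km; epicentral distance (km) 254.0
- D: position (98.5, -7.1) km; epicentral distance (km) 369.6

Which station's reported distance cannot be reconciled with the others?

Solve using three stations at a time. Using A, B, C (subtract circle equations pairwise → linear system) gives (x, y) ≈ (-174.0, 133.3).
Distances from that point to each station vs reported:
  A: calculated 299.1 vs reported 299.1 → residual 0.0 km
  B: calculated 170.2 vs reported 170.2 → residual 0.0 km
  C: calculated 254.0 vs reported 254.0 → residual 0.0 km
  D: calculated 306.6 vs reported 369.6 → residual 63.0 km
A, B, C are mutually consistent (residuals ≈ 0); D is off by 63.0 km.

D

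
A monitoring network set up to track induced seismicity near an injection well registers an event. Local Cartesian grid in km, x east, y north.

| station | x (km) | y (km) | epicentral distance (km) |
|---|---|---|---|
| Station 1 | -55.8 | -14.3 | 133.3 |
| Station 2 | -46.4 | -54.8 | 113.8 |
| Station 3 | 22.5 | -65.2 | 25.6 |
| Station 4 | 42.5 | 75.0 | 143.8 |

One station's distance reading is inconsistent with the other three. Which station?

Station 3

Solve using three stations at a time. Using Station 1, Station 2, Station 4 (subtract circle equations pairwise → linear system) gives (x, y) ≈ (66.7, -66.7).
Distances from that point to each station vs reported:
  Station 1: calculated 133.2 vs reported 133.3 → residual 0.1 km
  Station 2: calculated 113.7 vs reported 113.8 → residual 0.1 km
  Station 3: calculated 44.2 vs reported 25.6 → residual 18.6 km
  Station 4: calculated 143.7 vs reported 143.8 → residual 0.1 km
Station 1, Station 2, Station 4 are mutually consistent (residuals ≈ 0); Station 3 is off by 18.6 km.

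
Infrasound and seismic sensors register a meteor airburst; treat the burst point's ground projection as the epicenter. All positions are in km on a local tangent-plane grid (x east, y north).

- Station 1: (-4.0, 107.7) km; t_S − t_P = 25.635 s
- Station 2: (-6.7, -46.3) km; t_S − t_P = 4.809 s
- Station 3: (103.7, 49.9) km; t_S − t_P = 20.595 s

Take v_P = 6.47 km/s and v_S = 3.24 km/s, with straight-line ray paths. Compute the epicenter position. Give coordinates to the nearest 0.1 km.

22.8 km east, -56.5 km north

Distance from S−P lag: d = Δt · v_P v_S / (v_P − v_S) = Δt · (6.47·3.24)/(6.47−3.24) ≈ 6.4900·Δt.
So d_Station 1 = 166.37, d_Station 2 = 31.21, d_Station 3 = 133.66 km.
Circle about each station: (x + 4.0)² + (y − 107.7)² = 166.37²; (x + 6.7)² + (y + 46.3)² = 31.21²; (x − 103.7)² + (y − 49.9)² = 133.66².
Subtracting pairs of circle equations eliminates x²+y² and gives linear equations (the radical axes):
-5.4 x − 308.0 y = 17278.20
215.4 x − 115.6 y = 11442.39
Solving the 2×2 system: x ≈ 22.8, y ≈ -56.5 km.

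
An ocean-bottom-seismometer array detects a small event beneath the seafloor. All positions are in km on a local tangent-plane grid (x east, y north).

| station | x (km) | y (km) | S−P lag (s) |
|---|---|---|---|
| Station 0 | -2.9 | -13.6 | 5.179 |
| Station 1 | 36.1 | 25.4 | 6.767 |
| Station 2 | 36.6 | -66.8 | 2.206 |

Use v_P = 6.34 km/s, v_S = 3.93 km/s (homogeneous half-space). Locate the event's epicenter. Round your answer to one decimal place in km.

(40.9, -44.4)

Distance from S−P lag: d = Δt · v_P v_S / (v_P − v_S) = Δt · (6.34·3.93)/(6.34−3.93) ≈ 10.3387·Δt.
So d_Station 0 = 53.54, d_Station 1 = 69.96, d_Station 2 = 22.81 km.
Circle about each station: (x + 2.9)² + (y + 13.6)² = 53.54²; (x − 36.1)² + (y − 25.4)² = 69.96²; (x − 36.6)² + (y + 66.8)² = 22.81².
Subtracting pairs of circle equations eliminates x²+y² and gives linear equations (the radical axes):
78.0 x + 78.0 y = -272.87
79.0 x − 106.4 y = 7954.67
Solving the 2×2 system: x ≈ 40.9, y ≈ -44.4 km.
Check against Station 0 (with the unrounded x, y): √((x + 2.9)²+(y + 13.6)²) = 53.54 ≈ 53.54 km. ✓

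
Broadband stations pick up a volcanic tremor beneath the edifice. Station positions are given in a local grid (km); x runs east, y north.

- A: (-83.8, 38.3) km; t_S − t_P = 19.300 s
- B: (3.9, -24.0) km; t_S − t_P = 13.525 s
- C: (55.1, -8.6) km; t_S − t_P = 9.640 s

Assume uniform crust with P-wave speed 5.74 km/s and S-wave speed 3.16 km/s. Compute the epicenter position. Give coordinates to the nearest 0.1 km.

Distance from S−P lag: d = Δt · v_P v_S / (v_P − v_S) = Δt · (5.74·3.16)/(5.74−3.16) ≈ 7.0304·Δt.
So d_A = 135.69, d_B = 95.09, d_C = 67.77 km.
Circle about each station: (x + 83.8)² + (y − 38.3)² = 135.69²; (x − 3.9)² + (y + 24.0)² = 95.09²; (x − 55.1)² + (y + 8.6)² = 67.77².
Subtracting the A equation from the B and C equations removes the quadratic terms:
175.4 x − 124.6 y = 1471.55
277.8 x − 93.8 y = 8439.64
Solving the 2×2 system: x ≈ 50.3, y ≈ 59.0 km.

x ≈ 50.3 km, y ≈ 59.0 km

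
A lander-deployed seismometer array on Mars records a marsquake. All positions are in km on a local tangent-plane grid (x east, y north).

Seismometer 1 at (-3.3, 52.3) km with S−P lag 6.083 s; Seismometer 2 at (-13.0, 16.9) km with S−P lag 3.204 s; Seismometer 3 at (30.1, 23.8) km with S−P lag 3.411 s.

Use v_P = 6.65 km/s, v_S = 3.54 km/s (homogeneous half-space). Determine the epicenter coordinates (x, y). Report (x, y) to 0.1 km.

Distance from S−P lag: d = Δt · v_P v_S / (v_P − v_S) = Δt · (6.65·3.54)/(6.65−3.54) ≈ 7.5695·Δt.
So d_Seismometer 1 = 46.04, d_Seismometer 2 = 24.25, d_Seismometer 3 = 25.82 km.
Circle about each station: (x + 3.3)² + (y − 52.3)² = 46.04²; (x + 13.0)² + (y − 16.9)² = 24.25²; (x − 30.1)² + (y − 23.8)² = 25.82².
Subtracting pairs of circle equations eliminates x²+y² and gives linear equations (the radical axes):
-19.4 x − 70.8 y = -759.95
66.8 x − 57.0 y = 179.28
Solving the 2×2 system: x ≈ 9.6, y ≈ 8.1 km.

9.6 km east, 8.1 km north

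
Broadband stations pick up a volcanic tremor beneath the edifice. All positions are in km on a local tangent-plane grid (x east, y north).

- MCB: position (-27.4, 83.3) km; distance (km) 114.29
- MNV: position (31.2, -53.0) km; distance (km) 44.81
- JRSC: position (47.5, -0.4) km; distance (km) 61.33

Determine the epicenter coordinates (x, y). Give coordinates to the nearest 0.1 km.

Circle about each station: (x + 27.4)² + (y − 83.3)² = 114.29²; (x − 31.2)² + (y + 53.0)² = 44.81²; (x − 47.5)² + (y + 0.4)² = 61.33².
Subtracting the MCB equation from the MNV and JRSC equations removes the quadratic terms:
117.2 x − 272.6 y = 7147.06
149.8 x − 167.4 y = 3867.60
Solving the 2×2 system: x ≈ -6.7, y ≈ -29.1 km.
Check against MCB (with the unrounded x, y): √((x + 27.4)²+(y − 83.3)²) = 114.29 ≈ 114.29 km. ✓

(-6.7, -29.1)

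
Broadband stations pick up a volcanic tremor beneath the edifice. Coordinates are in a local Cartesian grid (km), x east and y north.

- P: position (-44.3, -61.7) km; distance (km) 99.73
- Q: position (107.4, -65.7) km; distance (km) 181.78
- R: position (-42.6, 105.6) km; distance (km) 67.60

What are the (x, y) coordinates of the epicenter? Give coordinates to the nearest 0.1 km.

Circle about each station: (x + 44.3)² + (y + 61.7)² = 99.73²; (x − 107.4)² + (y + 65.7)² = 181.78²; (x + 42.6)² + (y − 105.6)² = 67.60².
Subtracting the P equation from the Q and R equations removes the quadratic terms:
303.4 x − 8.0 y = -13016.03
3.4 x + 334.6 y = 12573.05
Solving the 2×2 system: x ≈ -41.9, y ≈ 38.0 km.

-41.9 km east, 38.0 km north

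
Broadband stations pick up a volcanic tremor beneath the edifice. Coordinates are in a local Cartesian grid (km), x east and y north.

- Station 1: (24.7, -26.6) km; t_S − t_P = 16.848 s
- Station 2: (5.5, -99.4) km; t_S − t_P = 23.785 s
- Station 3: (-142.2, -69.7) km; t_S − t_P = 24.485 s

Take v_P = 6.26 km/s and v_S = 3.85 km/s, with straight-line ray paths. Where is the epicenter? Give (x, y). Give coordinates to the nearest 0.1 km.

Distance from S−P lag: d = Δt · v_P v_S / (v_P − v_S) = Δt · (6.26·3.85)/(6.26−3.85) ≈ 10.0004·Δt.
So d_Station 1 = 168.49, d_Station 2 = 237.86, d_Station 3 = 244.86 km.
Circle about each station: (x − 24.7)² + (y + 26.6)² = 168.49²; (x − 5.5)² + (y + 99.4)² = 237.86²; (x + 142.2)² + (y + 69.7)² = 244.86².
Subtracting pairs of circle equations eliminates x²+y² and gives linear equations (the radical axes):
-38.4 x − 145.6 y = -19595.54
-333.8 x − 86.2 y = -7806.26
Solving the 2×2 system: x ≈ -12.2, y ≈ 137.8 km.
Check against Station 1 (with the unrounded x, y): √((x − 24.7)²+(y + 26.6)²) = 168.49 ≈ 168.49 km. ✓

-12.2 km east, 137.8 km north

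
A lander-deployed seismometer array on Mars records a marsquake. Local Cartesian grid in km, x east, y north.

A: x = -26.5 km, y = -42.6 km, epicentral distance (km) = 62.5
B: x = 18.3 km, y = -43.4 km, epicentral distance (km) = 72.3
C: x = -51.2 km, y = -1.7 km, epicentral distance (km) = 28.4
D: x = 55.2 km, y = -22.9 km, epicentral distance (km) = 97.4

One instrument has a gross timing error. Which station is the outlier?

Solve using three stations at a time. Using A, C, D (subtract circle equations pairwise → linear system) gives (x, y) ≈ (-32.4, 19.6).
Distances from that point to each station vs reported:
  A: calculated 62.5 vs reported 62.5 → residual 0.0 km
  B: calculated 80.9 vs reported 72.3 → residual 8.6 km
  C: calculated 28.4 vs reported 28.4 → residual 0.0 km
  D: calculated 97.4 vs reported 97.4 → residual 0.0 km
A, C, D are mutually consistent (residuals ≈ 0); B is off by 8.6 km.

B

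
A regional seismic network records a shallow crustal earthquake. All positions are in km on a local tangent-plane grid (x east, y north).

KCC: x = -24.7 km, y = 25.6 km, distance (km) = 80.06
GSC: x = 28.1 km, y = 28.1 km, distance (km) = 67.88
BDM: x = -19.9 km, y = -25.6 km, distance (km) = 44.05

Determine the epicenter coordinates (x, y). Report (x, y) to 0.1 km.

(21.9, -39.5)

Circle about each station: (x + 24.7)² + (y − 25.6)² = 80.06²; (x − 28.1)² + (y − 28.1)² = 67.88²; (x + 19.9)² + (y + 25.6)² = 44.05².
Subtracting the KCC equation from the GSC and BDM equations removes the quadratic terms:
105.6 x + 5.0 y = 2115.68
9.6 x − 102.4 y = 4255.12
Solving the 2×2 system: x ≈ 21.9, y ≈ -39.5 km.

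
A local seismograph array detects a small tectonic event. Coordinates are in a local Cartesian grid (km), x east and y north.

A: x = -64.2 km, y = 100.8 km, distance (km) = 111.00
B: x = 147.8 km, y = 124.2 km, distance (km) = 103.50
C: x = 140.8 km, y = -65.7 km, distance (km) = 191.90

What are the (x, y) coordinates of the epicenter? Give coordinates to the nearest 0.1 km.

Circle about each station: (x + 64.2)² + (y − 100.8)² = 111.00²; (x − 147.8)² + (y − 124.2)² = 103.50²; (x − 140.8)² + (y + 65.7)² = 191.90².
Subtracting pairs of circle equations eliminates x²+y² and gives linear equations (the radical axes):
424.0 x + 46.8 y = 24596.95
410.0 x − 333.0 y = -14645.76
Solving the 2×2 system: x ≈ 46.8, y ≈ 101.6 km.

(46.8, 101.6)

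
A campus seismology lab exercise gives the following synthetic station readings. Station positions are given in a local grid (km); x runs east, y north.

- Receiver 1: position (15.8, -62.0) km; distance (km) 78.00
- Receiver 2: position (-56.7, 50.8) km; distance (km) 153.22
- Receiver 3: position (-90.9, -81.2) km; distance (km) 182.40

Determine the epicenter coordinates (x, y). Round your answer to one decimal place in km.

Circle about each station: (x − 15.8)² + (y + 62.0)² = 78.00²; (x + 56.7)² + (y − 50.8)² = 153.22²; (x + 90.9)² + (y + 81.2)² = 182.40².
Subtracting the Receiver 1 equation from the Receiver 2 and Receiver 3 equations removes the quadratic terms:
-145.0 x + 225.6 y = -15690.48
-213.4 x − 38.4 y = -16423.15
Solving the 2×2 system: x ≈ 80.2, y ≈ -18.0 km.

80.2 km east, -18.0 km north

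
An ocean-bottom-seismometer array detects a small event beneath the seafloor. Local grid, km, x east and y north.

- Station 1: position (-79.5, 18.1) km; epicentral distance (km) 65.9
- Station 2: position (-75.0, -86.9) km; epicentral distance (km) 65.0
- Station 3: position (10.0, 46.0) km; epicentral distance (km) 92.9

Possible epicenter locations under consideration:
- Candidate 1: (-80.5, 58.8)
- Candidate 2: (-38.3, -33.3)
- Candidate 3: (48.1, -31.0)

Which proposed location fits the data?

Candidate 2

For each candidate, compare |candidate − station| to the reported distance:
Candidate 1: residuals Station 1 25.2, Station 2 80.8, Station 3 1.5 → max 80.8 km
Candidate 2: residuals Station 1 0.0, Station 2 0.0, Station 3 0.0 → max 0.0 km
Candidate 3: residuals Station 1 70.8, Station 2 70.2, Station 3 7.0 → max 70.8 km
Only Candidate 2 has all residuals ≈ 0.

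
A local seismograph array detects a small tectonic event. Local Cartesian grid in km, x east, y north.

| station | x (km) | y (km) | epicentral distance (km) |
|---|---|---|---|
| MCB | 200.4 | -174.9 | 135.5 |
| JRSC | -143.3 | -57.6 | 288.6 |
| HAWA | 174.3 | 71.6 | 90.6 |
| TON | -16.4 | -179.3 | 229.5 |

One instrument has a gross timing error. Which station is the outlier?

MCB

Solve using three stations at a time. Using JRSC, HAWA, TON (subtract circle equations pairwise → linear system) gives (x, y) ≈ (141.9, -13.1).
Distances from that point to each station vs reported:
  MCB: calculated 172.1 vs reported 135.5 → residual 36.6 km
  JRSC: calculated 288.6 vs reported 288.6 → residual 0.0 km
  HAWA: calculated 90.7 vs reported 90.6 → residual 0.1 km
  TON: calculated 229.5 vs reported 229.5 → residual 0.0 km
JRSC, HAWA, TON are mutually consistent (residuals ≈ 0); MCB is off by 36.6 km.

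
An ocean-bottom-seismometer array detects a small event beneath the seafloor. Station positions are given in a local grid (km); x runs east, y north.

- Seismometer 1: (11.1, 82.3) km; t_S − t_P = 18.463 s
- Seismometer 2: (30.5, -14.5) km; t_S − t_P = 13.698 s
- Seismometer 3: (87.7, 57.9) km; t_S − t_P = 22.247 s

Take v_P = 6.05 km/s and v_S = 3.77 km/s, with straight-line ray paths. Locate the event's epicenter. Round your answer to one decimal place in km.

(-95.4, -68.6)

Distance from S−P lag: d = Δt · v_P v_S / (v_P − v_S) = Δt · (6.05·3.77)/(6.05−3.77) ≈ 10.0037·Δt.
So d_Seismometer 1 = 184.70, d_Seismometer 2 = 137.03, d_Seismometer 3 = 222.55 km.
Circle about each station: (x − 11.1)² + (y − 82.3)² = 184.70²; (x − 30.5)² + (y + 14.5)² = 137.03²; (x − 87.7)² + (y − 57.9)² = 222.55².
Subtracting pairs of circle equations eliminates x²+y² and gives linear equations (the radical axes):
38.8 x − 193.6 y = 9580.87
153.2 x − 48.8 y = -11267.21
Solving the 2×2 system: x ≈ -95.4, y ≈ -68.6 km.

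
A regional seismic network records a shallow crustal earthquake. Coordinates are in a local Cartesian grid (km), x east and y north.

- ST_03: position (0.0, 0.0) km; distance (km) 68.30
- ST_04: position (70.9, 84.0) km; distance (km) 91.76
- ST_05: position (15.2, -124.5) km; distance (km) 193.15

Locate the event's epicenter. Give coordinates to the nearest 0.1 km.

Circle about each station: x² + y² = 68.30²; (x − 70.9)² + (y − 84.0)² = 91.76²; (x − 15.2)² + (y + 124.5)² = 193.15².
Subtracting the ST_03 equation from the ST_04 and ST_05 equations removes the quadratic terms:
141.8 x + 168.0 y = 8327.80
30.4 x − 249.0 y = -16910.74
Solving the 2×2 system: x ≈ -19.0, y ≈ 65.6 km.
Check against ST_03 (with the unrounded x, y): √(x²+y²) = 68.29 ≈ 68.30 km. ✓

x ≈ -19.0 km, y ≈ 65.6 km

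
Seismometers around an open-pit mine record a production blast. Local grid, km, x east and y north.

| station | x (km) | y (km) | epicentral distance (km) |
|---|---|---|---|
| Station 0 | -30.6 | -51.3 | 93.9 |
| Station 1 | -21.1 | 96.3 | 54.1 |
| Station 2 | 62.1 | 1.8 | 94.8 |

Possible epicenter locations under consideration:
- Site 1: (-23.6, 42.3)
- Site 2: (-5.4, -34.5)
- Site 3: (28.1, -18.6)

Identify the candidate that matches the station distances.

Site 1

For each candidate, compare |candidate − station| to the reported distance:
Site 1: residuals Station 0 0.0, Station 1 0.0, Station 2 0.0 → max 0.0 km
Site 2: residuals Station 0 63.6, Station 1 77.6, Station 2 18.2 → max 77.6 km
Site 3: residuals Station 0 26.7, Station 1 70.9, Station 2 55.1 → max 70.9 km
Only Site 1 has all residuals ≈ 0.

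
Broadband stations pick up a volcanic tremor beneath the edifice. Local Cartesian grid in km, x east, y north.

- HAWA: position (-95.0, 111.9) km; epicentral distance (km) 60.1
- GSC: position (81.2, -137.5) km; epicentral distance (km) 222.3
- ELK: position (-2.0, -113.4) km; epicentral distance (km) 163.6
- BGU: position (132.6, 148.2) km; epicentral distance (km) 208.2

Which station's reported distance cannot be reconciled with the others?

HAWA

Solve using three stations at a time. Using GSC, ELK, BGU (subtract circle equations pairwise → linear system) gives (x, y) ≈ (-47.5, 43.8).
Distances from that point to each station vs reported:
  HAWA: calculated 83.1 vs reported 60.1 → residual 23.0 km
  GSC: calculated 222.3 vs reported 222.3 → residual 0.0 km
  ELK: calculated 163.6 vs reported 163.6 → residual 0.0 km
  BGU: calculated 208.2 vs reported 208.2 → residual 0.0 km
GSC, ELK, BGU are mutually consistent (residuals ≈ 0); HAWA is off by 23.0 km.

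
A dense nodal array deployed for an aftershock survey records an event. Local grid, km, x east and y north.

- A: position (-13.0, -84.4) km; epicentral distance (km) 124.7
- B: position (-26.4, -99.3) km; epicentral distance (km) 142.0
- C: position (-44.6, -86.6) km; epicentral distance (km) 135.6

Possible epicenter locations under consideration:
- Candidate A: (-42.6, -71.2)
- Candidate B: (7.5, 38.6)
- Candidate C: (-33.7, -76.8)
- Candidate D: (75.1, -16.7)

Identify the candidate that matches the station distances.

For each candidate, compare |candidate − station| to the reported distance:
Candidate A: residuals A 92.3, B 109.6, C 120.1 → max 120.1 km
Candidate B: residuals A 0.0, B 0.0, C 0.0 → max 0.0 km
Candidate C: residuals A 102.6, B 118.3, C 120.9 → max 120.9 km
Candidate D: residuals A 13.6, B 11.1, C 3.0 → max 13.6 km
Only Candidate B has all residuals ≈ 0.

Candidate B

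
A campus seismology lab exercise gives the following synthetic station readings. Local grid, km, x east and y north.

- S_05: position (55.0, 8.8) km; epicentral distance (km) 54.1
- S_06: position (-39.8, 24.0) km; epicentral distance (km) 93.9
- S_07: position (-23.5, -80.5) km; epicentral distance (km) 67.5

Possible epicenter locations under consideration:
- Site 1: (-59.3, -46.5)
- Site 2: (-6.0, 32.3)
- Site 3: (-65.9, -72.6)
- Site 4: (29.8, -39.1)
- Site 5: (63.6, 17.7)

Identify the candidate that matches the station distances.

Site 4

For each candidate, compare |candidate − station| to the reported distance:
Site 1: residuals S_05 72.9, S_06 20.8, S_07 18.1 → max 72.9 km
Site 2: residuals S_05 11.3, S_06 59.1, S_07 46.6 → max 59.1 km
Site 3: residuals S_05 91.6, S_06 6.2, S_07 24.4 → max 91.6 km
Site 4: residuals S_05 0.0, S_06 0.0, S_07 0.0 → max 0.0 km
Site 5: residuals S_05 41.7, S_06 9.7, S_07 63.8 → max 63.8 km
Only Site 4 has all residuals ≈ 0.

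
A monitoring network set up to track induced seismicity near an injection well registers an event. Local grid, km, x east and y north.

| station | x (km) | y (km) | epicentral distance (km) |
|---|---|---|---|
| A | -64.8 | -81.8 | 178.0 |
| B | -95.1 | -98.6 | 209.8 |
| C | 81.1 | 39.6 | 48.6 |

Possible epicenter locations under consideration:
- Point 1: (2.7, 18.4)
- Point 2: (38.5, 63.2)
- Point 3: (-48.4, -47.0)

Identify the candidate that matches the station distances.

For each candidate, compare |candidate − station| to the reported distance:
Point 1: residuals A 57.2, B 57.3, C 32.6 → max 57.3 km
Point 2: residuals A 0.0, B 0.0, C 0.1 → max 0.1 km
Point 3: residuals A 139.5, B 140.2, C 107.2 → max 140.2 km
Only Point 2 has all residuals ≈ 0.

Point 2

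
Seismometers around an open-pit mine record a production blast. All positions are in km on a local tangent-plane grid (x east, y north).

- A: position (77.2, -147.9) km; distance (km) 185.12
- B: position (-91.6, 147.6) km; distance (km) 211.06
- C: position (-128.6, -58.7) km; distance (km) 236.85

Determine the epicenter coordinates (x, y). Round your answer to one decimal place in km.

88.1 km east, 36.9 km north

Circle about each station: (x − 77.2)² + (y + 147.9)² = 185.12²; (x + 91.6)² + (y − 147.6)² = 211.06²; (x + 128.6)² + (y + 58.7)² = 236.85².
Subtracting the A equation from the B and C equations removes the quadratic terms:
-337.6 x + 591.0 y = -7934.84
-411.6 x + 178.4 y = -29679.11
Solving the 2×2 system: x ≈ 88.1, y ≈ 36.9 km.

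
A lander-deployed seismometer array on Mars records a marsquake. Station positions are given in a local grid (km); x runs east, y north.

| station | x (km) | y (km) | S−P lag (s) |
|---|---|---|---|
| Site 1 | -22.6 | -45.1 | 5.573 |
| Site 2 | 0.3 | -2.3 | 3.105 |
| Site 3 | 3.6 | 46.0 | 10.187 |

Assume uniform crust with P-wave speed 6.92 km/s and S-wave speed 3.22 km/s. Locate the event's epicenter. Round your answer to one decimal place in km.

Distance from S−P lag: d = Δt · v_P v_S / (v_P − v_S) = Δt · (6.92·3.22)/(6.92−3.22) ≈ 6.0223·Δt.
So d_Site 1 = 33.56, d_Site 2 = 18.70, d_Site 3 = 61.35 km.
Circle about each station: (x + 22.6)² + (y + 45.1)² = 33.56²; (x − 0.3)² + (y + 2.3)² = 18.70²; (x − 3.6)² + (y − 46.0)² = 61.35².
Subtracting the Site 1 equation from the Site 2 and Site 3 equations removes the quadratic terms:
45.8 x + 85.6 y = -1762.81
52.4 x + 182.2 y = -3053.36
Solving the 2×2 system: x ≈ -15.5, y ≈ -12.3 km.

(-15.5, -12.3)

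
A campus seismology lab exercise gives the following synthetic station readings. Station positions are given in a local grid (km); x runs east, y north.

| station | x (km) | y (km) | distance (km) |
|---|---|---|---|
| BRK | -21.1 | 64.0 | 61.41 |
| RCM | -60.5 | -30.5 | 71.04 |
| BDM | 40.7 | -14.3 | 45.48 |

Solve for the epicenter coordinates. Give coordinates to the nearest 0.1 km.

Circle about each station: (x + 21.1)² + (y − 64.0)² = 61.41²; (x + 60.5)² + (y + 30.5)² = 71.04²; (x − 40.7)² + (y + 14.3)² = 45.48².
Subtracting the BRK equation from the RCM and BDM equations removes the quadratic terms:
-78.8 x − 189.0 y = -1226.20
123.6 x − 156.6 y = -977.47
Solving the 2×2 system: x ≈ 0.2, y ≈ 6.4 km.

0.2 km east, 6.4 km north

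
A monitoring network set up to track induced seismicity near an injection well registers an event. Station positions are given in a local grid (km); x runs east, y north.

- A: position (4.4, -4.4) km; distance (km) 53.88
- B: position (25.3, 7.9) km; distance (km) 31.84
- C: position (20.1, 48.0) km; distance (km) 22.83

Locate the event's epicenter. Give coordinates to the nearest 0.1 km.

x ≈ 39.7 km, y ≈ 36.3 km

Circle about each station: (x − 4.4)² + (y + 4.4)² = 53.88²; (x − 25.3)² + (y − 7.9)² = 31.84²; (x − 20.1)² + (y − 48.0)² = 22.83².
Subtracting the A equation from the B and C equations removes the quadratic terms:
41.8 x + 24.6 y = 2553.05
31.4 x + 104.8 y = 5051.14
Solving the 2×2 system: x ≈ 39.7, y ≈ 36.3 km.
Check against A (with the unrounded x, y): √((x − 4.4)²+(y + 4.4)²) = 53.88 ≈ 53.88 km. ✓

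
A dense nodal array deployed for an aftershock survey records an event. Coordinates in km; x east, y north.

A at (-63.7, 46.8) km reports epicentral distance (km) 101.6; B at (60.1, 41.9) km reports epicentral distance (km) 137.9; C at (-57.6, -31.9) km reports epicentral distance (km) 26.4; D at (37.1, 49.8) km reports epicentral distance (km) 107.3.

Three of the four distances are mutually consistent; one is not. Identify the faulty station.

D

Solve using three stations at a time. Using A, B, C (subtract circle equations pairwise → linear system) gives (x, y) ≈ (-40.7, -52.2).
Distances from that point to each station vs reported:
  A: calculated 101.6 vs reported 101.6 → residual 0.0 km
  B: calculated 137.9 vs reported 137.9 → residual 0.0 km
  C: calculated 26.4 vs reported 26.4 → residual 0.0 km
  D: calculated 128.3 vs reported 107.3 → residual 21.0 km
A, B, C are mutually consistent (residuals ≈ 0); D is off by 21.0 km.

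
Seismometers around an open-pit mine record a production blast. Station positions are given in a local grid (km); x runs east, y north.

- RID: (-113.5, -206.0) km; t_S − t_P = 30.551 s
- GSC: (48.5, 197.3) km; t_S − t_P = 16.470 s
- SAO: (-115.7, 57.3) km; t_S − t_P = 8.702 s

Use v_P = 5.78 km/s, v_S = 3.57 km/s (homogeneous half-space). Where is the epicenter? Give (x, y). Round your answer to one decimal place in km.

x ≈ -35.2 km, y ≈ 68.3 km

Distance from S−P lag: d = Δt · v_P v_S / (v_P − v_S) = Δt · (5.78·3.57)/(5.78−3.57) ≈ 9.3369·Δt.
So d_RID = 285.25, d_GSC = 153.78, d_SAO = 81.25 km.
Circle about each station: (x + 113.5)² + (y + 206.0)² = 285.25²; (x − 48.5)² + (y − 197.3)² = 153.78²; (x + 115.7)² + (y − 57.3)² = 81.25².
Subtracting pairs of circle equations eliminates x²+y² and gives linear equations (the radical axes):
324.0 x + 806.6 y = 43680.56
-4.4 x + 526.6 y = 36117.53
Solving the 2×2 system: x ≈ -35.2, y ≈ 68.3 km.
Check against RID (with the unrounded x, y): √((x + 113.5)²+(y + 206.0)²) = 285.25 ≈ 285.25 km. ✓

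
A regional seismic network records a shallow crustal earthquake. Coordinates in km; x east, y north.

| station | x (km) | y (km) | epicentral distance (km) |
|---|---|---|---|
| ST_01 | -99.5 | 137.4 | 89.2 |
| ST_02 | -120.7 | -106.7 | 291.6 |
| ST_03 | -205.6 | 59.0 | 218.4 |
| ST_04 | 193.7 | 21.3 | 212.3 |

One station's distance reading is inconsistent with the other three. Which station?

ST_04

Solve using three stations at a time. Using ST_01, ST_02, ST_03 (subtract circle equations pairwise → linear system) gives (x, y) ≈ (-14.6, 164.9).
Distances from that point to each station vs reported:
  ST_01: calculated 89.3 vs reported 89.2 → residual 0.1 km
  ST_02: calculated 291.6 vs reported 291.6 → residual 0.0 km
  ST_03: calculated 218.4 vs reported 218.4 → residual 0.0 km
  ST_04: calculated 253.0 vs reported 212.3 → residual 40.7 km
ST_01, ST_02, ST_03 are mutually consistent (residuals ≈ 0); ST_04 is off by 40.7 km.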